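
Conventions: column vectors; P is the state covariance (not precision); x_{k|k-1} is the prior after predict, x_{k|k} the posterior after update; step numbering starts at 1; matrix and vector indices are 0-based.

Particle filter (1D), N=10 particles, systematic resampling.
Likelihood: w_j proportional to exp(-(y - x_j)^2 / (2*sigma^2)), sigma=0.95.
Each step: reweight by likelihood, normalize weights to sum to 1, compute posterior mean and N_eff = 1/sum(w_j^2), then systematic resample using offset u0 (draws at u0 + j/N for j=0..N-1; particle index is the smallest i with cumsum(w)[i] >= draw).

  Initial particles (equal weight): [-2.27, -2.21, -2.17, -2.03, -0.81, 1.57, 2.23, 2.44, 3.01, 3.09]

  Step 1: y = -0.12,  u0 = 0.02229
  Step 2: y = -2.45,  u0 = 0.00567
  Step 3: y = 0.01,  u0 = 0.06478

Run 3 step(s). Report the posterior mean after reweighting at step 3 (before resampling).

post_mean = -1.2153

step 1: w=[0.0532, 0.0613, 0.0672, 0.0913, 0.5294, 0.1416, 0.0323, 0.0183, 0.0030, 0.0023]  mean=-0.6611  Neff=3.1133  idx=[0, 2, 3, 4, 4, 4, 4, 4, 5, 5]
step 2: w=[0.2472, 0.2410, 0.2282, 0.0567, 0.0567, 0.0567, 0.0567, 0.0567, 0.0000, 0.0000]  mean=-1.7769  Neff=5.3381  idx=[0, 0, 0, 1, 1, 2, 2, 2, 4, 6]
step 3: w=[0.0282, 0.0282, 0.0282, 0.0361, 0.0361, 0.0501, 0.0501, 0.0501, 0.3464, 0.3464]  mean=-1.2153  Neff=3.9609  idx=[2, 5, 7, 8, 8, 8, 9, 9, 9, 9]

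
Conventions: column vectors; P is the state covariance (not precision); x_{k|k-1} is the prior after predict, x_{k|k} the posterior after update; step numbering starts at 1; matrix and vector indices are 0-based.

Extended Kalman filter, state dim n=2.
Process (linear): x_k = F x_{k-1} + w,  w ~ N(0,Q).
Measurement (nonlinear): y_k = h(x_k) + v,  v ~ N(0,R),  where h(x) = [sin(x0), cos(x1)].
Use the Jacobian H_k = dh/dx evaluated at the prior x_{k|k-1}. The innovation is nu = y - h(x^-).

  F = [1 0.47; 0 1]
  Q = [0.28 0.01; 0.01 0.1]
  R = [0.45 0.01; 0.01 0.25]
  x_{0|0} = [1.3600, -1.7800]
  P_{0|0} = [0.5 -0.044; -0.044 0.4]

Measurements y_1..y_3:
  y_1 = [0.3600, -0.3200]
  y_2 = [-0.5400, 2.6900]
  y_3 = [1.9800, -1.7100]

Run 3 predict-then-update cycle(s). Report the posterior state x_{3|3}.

x_post = [0.9030, -0.8841]

step 1: x^-=[0.5234, -1.7800]  P^-=[0.8270 0.1540; 0.1540 0.5000]  H_jac=[0.8661 0.0000; 0.0000 0.9782]  S=[1.0704 0.1405; 0.1405 0.7284]  K=[0.6587 0.0798; 0.0374 0.6642]  nu=[-0.1398, -0.1123]  x^+=[0.4223, -1.8598]  P^+=[0.3432 0.0271; 0.0271 0.1701]
step 2: x^-=[-0.4518, -1.8598]  P^-=[0.6862 0.1171; 0.1171 0.2701]  H_jac=[0.8997 0.0000; 0.0000 0.9585]  S=[1.0054 0.1110; 0.1110 0.4982]  K=[0.6040 0.0907; 0.0486 0.5089]  nu=[-0.1034, 2.9750]  x^+=[-0.2443, -0.3508]  P^+=[0.3031 0.0300; 0.0300 0.1332]
step 3: x^-=[-0.4092, -0.3508]  P^-=[0.6407 0.1026; 0.1026 0.2332]  H_jac=[0.9174 0.0000; 0.0000 0.3437]  S=[0.9893 0.0423; 0.0423 0.2775]  K=[0.5926 0.0366; 0.0833 0.2761]  nu=[2.3779, -2.6491]  x^+=[0.9030, -0.8841]  P^+=[0.2911 0.0439; 0.0439 0.2033]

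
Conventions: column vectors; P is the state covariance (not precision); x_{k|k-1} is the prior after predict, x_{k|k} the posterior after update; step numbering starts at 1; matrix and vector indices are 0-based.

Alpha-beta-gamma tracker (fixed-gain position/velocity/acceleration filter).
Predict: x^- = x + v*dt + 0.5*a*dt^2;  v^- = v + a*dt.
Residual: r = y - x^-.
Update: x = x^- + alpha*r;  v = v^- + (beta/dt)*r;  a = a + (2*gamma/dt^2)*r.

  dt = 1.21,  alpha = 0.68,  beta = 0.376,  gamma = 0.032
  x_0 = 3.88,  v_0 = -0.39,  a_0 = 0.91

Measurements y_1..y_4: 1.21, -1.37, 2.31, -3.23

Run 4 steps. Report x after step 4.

step 1: x_pred=4.0743  r=-2.8643  x^+=2.1266  v^+=-0.1790  a^+=0.7848
step 2: x_pred=2.4845  r=-3.8545  x^+=-0.1365  v^+=-0.4271  a^+=0.6163
step 3: x_pred=-0.2022  r=2.5122  x^+=1.5061  v^+=1.0993  a^+=0.7261
step 4: x_pred=3.3677  r=-6.5977  x^+=-1.1187  v^+=-0.0724  a^+=0.4377

x_post = -1.1187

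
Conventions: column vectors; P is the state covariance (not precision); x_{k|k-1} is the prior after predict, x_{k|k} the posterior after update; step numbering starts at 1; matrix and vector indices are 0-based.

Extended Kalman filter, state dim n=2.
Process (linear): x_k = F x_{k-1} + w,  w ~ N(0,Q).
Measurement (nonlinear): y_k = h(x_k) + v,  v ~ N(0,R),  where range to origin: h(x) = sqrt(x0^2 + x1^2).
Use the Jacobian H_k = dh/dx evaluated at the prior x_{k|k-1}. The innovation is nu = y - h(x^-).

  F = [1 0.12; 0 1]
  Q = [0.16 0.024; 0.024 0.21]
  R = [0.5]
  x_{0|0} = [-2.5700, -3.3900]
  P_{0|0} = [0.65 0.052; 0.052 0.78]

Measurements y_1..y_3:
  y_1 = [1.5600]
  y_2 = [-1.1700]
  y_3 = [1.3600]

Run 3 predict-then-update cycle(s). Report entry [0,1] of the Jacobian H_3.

H_jac[0,1] = -0.5156

step 1: x^-=[-2.9768, -3.3900]  P^-=[0.8337 0.1696; 0.1696 0.9900]  H_jac=[-0.6598 -0.7514]  S=[1.5901]  K=[-0.4261; -0.5382]  nu=[-2.9515]  x^+=[-1.7192, -1.8015]  P^+=[0.5450 -0.1951; -0.1951 0.5294]
step 2: x^-=[-1.9354, -1.8015]  P^-=[0.6658 -0.1075; -0.1075 0.7394]  H_jac=[-0.7320 -0.6813]  S=[1.0927]  K=[-0.3790; -0.3890]  nu=[-3.8141]  x^+=[-0.4900, -0.3178]  P^+=[0.5089 -0.2686; -0.2686 0.5740]
step 3: x^-=[-0.5281, -0.3178]  P^-=[0.6127 -0.1757; -0.1757 0.7840]  H_jac=[-0.8568 -0.5156]  S=[1.0030]  K=[-0.4331; -0.2529]  nu=[0.7436]  x^+=[-0.8502, -0.5059]  P^+=[0.4246 -0.2856; -0.2856 0.7199]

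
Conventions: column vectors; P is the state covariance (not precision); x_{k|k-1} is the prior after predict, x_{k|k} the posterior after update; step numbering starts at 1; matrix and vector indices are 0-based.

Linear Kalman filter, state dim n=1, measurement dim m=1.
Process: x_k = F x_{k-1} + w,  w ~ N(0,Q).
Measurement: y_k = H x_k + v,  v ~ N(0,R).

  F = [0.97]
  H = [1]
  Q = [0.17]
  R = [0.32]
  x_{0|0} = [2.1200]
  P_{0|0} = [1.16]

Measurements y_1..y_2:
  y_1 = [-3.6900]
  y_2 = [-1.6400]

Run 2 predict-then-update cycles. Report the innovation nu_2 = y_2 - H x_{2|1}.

innov = [0.8114]

step 1: x^-=[2.0564]  P^-=[1.2614]  S=[1.5814]  K=[0.7977]  nu=[-5.7464]  x^+=[-2.5272]  P^+=[0.2552]
step 2: x^-=[-2.4514]  P^-=[0.4102]  S=[0.7302]  K=[0.5617]  nu=[0.8114]  x^+=[-1.9956]  P^+=[0.1798]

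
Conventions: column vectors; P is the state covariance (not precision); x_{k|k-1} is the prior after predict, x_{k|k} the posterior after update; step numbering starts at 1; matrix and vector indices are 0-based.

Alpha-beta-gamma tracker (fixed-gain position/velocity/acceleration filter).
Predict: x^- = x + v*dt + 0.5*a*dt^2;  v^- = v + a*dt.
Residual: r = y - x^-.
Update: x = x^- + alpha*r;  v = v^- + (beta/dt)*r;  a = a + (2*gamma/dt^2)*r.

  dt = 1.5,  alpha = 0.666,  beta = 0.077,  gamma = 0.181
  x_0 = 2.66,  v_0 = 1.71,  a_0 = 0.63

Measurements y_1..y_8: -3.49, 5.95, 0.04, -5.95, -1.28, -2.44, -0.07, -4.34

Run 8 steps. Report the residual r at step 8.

resid = 4.3284

step 1: x_pred=5.9337  r=-9.4238  x^+=-0.3425  v^+=2.1712  a^+=-0.8862
step 2: x_pred=1.9175  r=4.0325  x^+=4.6031  v^+=1.0490  a^+=-0.2374
step 3: x_pred=5.9096  r=-5.8696  x^+=2.0004  v^+=0.3916  a^+=-1.1817
step 4: x_pred=1.2584  r=-7.2084  x^+=-3.5424  v^+=-1.7510  a^+=-2.3415
step 5: x_pred=-8.8031  r=7.5231  x^+=-3.7927  v^+=-4.8771  a^+=-1.1311
step 6: x_pred=-12.3808  r=9.9408  x^+=-5.7602  v^+=-6.0634  a^+=0.4683
step 7: x_pred=-14.3285  r=14.2585  x^+=-4.8324  v^+=-4.6291  a^+=2.7623
step 8: x_pred=-8.6684  r=4.3284  x^+=-5.7857  v^+=-0.2634  a^+=3.4587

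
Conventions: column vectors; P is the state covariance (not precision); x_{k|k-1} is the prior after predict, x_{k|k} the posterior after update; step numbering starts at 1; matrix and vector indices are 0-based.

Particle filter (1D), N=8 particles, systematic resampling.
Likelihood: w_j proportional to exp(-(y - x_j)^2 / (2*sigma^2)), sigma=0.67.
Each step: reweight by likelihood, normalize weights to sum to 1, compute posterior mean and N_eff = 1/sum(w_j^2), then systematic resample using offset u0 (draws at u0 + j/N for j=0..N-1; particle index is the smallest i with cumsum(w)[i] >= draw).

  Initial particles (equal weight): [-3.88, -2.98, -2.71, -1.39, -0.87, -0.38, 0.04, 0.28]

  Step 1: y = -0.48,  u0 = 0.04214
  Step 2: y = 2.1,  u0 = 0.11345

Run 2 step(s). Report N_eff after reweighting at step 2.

step 1: w=[0.0000, 0.0003, 0.0011, 0.1136, 0.2411, 0.2825, 0.2114, 0.1501]  mean=-0.4283  Neff=4.5866  idx=[3, 4, 4, 5, 5, 6, 6, 7]
step 2: w=[0.0000, 0.0012, 0.0012, 0.0236, 0.0236, 0.1971, 0.1971, 0.5562]  mean=0.1514  Neff=2.5763  idx=[5, 5, 6, 7, 7, 7, 7, 7]

N_eff = 2.5763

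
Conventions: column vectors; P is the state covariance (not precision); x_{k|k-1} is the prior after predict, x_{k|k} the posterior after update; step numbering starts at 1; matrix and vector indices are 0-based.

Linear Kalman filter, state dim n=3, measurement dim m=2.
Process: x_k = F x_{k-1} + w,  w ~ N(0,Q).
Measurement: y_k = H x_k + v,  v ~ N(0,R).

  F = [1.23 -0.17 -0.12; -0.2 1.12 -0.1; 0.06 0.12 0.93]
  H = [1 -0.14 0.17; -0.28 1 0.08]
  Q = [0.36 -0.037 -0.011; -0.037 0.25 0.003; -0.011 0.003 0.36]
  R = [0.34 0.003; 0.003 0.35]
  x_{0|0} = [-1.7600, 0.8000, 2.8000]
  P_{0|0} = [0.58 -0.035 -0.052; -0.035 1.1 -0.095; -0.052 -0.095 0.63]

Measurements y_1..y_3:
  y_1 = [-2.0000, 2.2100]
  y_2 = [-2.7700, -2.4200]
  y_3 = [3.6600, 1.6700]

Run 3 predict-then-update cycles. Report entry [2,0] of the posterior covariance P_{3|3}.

P_post[2,0] = -0.2615

step 1: x^-=[-2.6368, 0.9680, 2.5944]  P^-=[1.3045 -0.4147 -0.1085; -0.4147 1.6942 -0.0041; -0.1085 -0.0040 0.8953]  S=[1.7830 -1.0223; -1.0223 2.3886]  K=[0.7481 -0.0099; 0.0908 0.7966; 0.0641 0.0684]  nu=[0.3313, 0.2961]  x^+=[-2.3919, 1.2340, 2.6359]  P^+=[0.2911 0.0915 -0.1406; 0.0915 0.3116 -0.0861; -0.1406 -0.0861 0.8858]
step 2: x^-=[-3.4681, 1.5969, 2.4559]  P^-=[0.8218 -0.0041 -0.2272; -0.0041 0.6340 -0.0987; -0.2272 -0.0987 1.0980]  S=[1.1346 -0.3282; -0.3282 1.0522]  K=[0.6831 -0.0268; 0.0834 0.6222; -0.0099 0.0471]  nu=[0.5042, -5.1844]  x^+=[-2.9849, -1.5868, 2.2069]  P^+=[0.2797 0.0876 -0.2075; 0.0876 0.2529 -0.1293; -0.2075 -0.1293 1.0953]
step 3: x^-=[-3.6665, -1.4009, 1.6830]  P^-=[0.8256 0.0186 -0.3193; 0.0186 0.5708 -0.1577; -0.3193 -0.1577 1.2612]  S=[1.1070 -0.3070; -0.3070 0.9723]  K=[0.6866 -0.0281; 0.0856 0.5958; -0.0718 0.0108]  nu=[6.8443, 1.9096]  x^+=[0.9793, 0.3227, 1.2122]  P^+=[0.2911 0.0946 -0.2615; 0.0946 0.2489 -0.1700; -0.2615 -0.1700 1.2549]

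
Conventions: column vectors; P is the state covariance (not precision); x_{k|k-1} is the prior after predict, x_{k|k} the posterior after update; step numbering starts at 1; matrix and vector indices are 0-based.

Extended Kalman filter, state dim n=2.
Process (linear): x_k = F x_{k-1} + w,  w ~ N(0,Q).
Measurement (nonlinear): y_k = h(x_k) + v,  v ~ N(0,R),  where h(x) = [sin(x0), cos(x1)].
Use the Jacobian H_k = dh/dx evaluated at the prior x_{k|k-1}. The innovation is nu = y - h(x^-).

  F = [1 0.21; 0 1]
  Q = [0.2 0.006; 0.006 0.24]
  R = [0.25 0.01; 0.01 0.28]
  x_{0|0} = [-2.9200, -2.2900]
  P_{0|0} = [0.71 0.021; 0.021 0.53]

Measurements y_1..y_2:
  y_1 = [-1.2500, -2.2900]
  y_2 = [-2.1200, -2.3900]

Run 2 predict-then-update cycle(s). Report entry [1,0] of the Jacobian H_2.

step 1: x^-=[-3.4009, -2.2900]  P^-=[0.9422 0.1383; 0.1383 0.7700]  H_jac=[-0.9666 0.0000; 0.0000 0.7523]  S=[1.1302 -0.0906; -0.0906 0.7158]  K=[-0.8022 0.0439; -0.0540 0.8024]  nu=[-1.5064, -1.6312]  x^+=[-2.2639, -3.5177]  P^+=[0.2070 0.0057; 0.0057 0.2979]
step 2: x^-=[-3.0026, -3.5177]  P^-=[0.4226 0.0742; 0.0742 0.5379]  H_jac=[-0.9904 0.0000; 0.0000 -0.3673]  S=[0.6645 0.0370; 0.0370 0.3526]  K=[-0.6292 -0.0113; -0.0799 -0.5520]  nu=[-1.9815, -1.4599]  x^+=[-1.7394, -2.5535]  P^+=[0.1589 0.0257; 0.0257 0.4230]

H_jac[1,0] = 0.0000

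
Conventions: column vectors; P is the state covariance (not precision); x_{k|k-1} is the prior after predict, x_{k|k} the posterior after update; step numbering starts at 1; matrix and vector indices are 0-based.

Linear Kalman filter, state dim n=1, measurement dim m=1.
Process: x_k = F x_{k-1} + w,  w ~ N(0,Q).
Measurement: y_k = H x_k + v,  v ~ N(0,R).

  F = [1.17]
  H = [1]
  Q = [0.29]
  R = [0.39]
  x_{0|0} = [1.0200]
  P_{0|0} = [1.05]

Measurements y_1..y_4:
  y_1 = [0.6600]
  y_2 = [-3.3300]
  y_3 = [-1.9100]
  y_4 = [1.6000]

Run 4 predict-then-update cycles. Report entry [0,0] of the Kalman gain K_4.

step 1: x^-=[1.1934]  P^-=[1.7273]  S=[2.1173]  K=[0.8158]  nu=[-0.5334]  x^+=[0.7582]  P^+=[0.3182]
step 2: x^-=[0.8872]  P^-=[0.7255]  S=[1.1155]  K=[0.6504]  nu=[-4.2172]  x^+=[-1.8557]  P^+=[0.2537]
step 3: x^-=[-2.1711]  P^-=[0.6372]  S=[1.0272]  K=[0.6203]  nu=[0.2611]  x^+=[-2.0091]  P^+=[0.2419]
step 4: x^-=[-2.3507]  P^-=[0.6212]  S=[1.0112]  K=[0.6143]  nu=[3.9507]  x^+=[0.0763]  P^+=[0.2396]

K[0,0] = 0.6143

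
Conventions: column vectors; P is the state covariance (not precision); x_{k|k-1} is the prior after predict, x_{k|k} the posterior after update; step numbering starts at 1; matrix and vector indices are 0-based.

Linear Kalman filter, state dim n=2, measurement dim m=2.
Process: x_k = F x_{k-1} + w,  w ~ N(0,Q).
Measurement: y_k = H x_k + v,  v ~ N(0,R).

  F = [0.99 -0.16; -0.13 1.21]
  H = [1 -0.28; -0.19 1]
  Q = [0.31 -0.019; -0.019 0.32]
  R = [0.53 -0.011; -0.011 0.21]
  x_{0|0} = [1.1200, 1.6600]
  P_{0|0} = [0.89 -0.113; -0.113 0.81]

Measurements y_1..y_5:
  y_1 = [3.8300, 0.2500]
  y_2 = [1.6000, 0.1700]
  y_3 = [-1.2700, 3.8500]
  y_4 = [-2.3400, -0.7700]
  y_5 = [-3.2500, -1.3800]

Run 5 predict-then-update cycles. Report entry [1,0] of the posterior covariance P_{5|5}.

P_post[1,0] = 0.0534

step 1: x^-=[0.8432, 1.8630]  P^-=[1.2388 -0.4281; -0.4281 1.5565]  S=[2.1306 -1.1330; -1.1330 1.9739]  K=[0.6606 0.0431; 0.0515 0.8593]  nu=[3.5084, -1.4528]  x^+=[3.0984, 0.7953]  P^+=[0.3698 0.0721; 0.0721 0.1936]
step 2: x^-=[2.9401, 0.5595]  P^-=[0.6546 -0.0163; -0.0163 0.5870]  S=[1.2397 -0.3169; -0.3169 0.8268]  K=[0.5412 0.0373; 0.0407 0.7293]  nu=[-1.1835, 0.1691]  x^+=[2.3059, 0.6347]  P^+=[0.3031 0.0595; 0.0595 0.1640]
step 3: x^-=[2.1813, 0.4682]  P^-=[0.5924 -0.0173; -0.0173 0.5465]  S=[1.1749 -0.2948; -0.2948 0.7845]  K=[0.5154 0.0282; 0.0341 0.7137]  nu=[-3.3202, 3.7963]  x^+=[0.5770, 3.0643]  P^+=[0.2883 0.0550; 0.0550 0.1599]
step 4: x^-=[0.0809, 3.6327]  P^-=[0.5792 -0.0200; -0.0200 0.5417]  S=[1.1629 -0.2938; -0.2938 0.7803]  K=[0.5092 0.0251; 0.0321 0.7113]  nu=[-1.4038, -4.3874]  x^+=[-0.7438, 0.4672]  P^+=[0.2847 0.0537; 0.0537 0.1592]
step 5: x^-=[-0.8111, 0.6620]  P^-=[0.5760 -0.0210; -0.0210 0.5410]  S=[1.1602 -0.2940; -0.2940 0.7798]  K=[0.5077 0.0242; 0.0315 0.7108]  nu=[-2.2535, -2.1961]  x^+=[-2.0083, -0.9699]  P^+=[0.2838 0.0534; 0.0534 0.1591]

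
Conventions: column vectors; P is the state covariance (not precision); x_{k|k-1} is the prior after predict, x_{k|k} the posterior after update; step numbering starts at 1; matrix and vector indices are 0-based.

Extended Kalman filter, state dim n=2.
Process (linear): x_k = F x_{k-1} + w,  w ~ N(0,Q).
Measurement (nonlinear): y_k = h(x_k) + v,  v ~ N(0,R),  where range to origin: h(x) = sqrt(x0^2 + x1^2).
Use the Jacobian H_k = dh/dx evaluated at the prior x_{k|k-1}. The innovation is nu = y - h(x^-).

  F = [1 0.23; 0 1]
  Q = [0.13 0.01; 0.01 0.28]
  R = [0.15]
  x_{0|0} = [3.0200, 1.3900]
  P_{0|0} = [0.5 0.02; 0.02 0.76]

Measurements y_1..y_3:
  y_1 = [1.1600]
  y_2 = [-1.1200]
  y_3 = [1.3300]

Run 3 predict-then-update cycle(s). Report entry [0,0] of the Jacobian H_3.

H_jac[0,0] = -0.3119

step 1: x^-=[3.3397, 1.3900]  P^-=[0.6794 0.2048; 0.2048 1.0400]  H_jac=[0.9232 0.3843]  S=[1.0280]  K=[0.6867; 0.5727]  nu=[-2.4574]  x^+=[1.6521, -0.0173]  P^+=[0.1946 -0.1995; -0.1995 0.7029]
step 2: x^-=[1.6481, -0.0173]  P^-=[0.2700 -0.0278; -0.0278 0.9829]  H_jac=[0.9999 -0.0105]  S=[0.4207]  K=[0.6425; -0.0907]  nu=[-2.7682]  x^+=[-0.1305, 0.2338]  P^+=[0.0963 -0.0033; -0.0033 0.9794]
step 3: x^-=[-0.0767, 0.2338]  P^-=[0.2766 0.2320; 0.2320 1.2594]  H_jac=[-0.3119 0.9501]  S=[1.1763]  K=[0.1140; 0.9557]  nu=[1.0839]  x^+=[0.0468, 1.2697]  P^+=[0.2613 0.1038; 0.1038 0.1849]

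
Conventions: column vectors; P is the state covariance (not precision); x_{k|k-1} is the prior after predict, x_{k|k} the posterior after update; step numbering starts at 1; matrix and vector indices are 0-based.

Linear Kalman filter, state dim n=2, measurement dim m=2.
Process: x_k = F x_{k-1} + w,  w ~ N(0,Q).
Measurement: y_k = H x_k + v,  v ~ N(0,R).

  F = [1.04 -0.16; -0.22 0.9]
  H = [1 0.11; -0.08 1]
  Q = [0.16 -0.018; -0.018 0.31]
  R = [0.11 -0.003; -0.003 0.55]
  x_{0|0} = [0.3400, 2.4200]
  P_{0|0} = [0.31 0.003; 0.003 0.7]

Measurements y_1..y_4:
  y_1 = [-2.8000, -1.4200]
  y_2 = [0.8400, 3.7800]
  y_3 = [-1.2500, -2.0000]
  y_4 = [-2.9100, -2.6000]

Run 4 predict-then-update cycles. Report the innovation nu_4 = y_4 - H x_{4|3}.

step 1: x^-=[-0.0336, 2.1032]  P^-=[0.5122 -0.1868; -0.1868 0.8908]  S=[0.5919 -0.1312; -0.1312 1.4740]  K=[0.8124 -0.0822; -0.0142 0.6132]  nu=[-2.9978, -3.5259]  x^+=[-2.1791, -0.0165]  P^+=[0.0940 -0.0402; -0.0402 0.3341]
step 2: x^-=[-2.2636, 0.4646]  P^-=[0.2836 -0.1266; -0.1266 0.6011]  S=[0.3730 -0.0851; -0.0851 1.1732]  K=[0.7056 -0.0761; -0.0441 0.5178]  nu=[3.0525, 3.1344]  x^+=[-0.3483, 1.9529]  P^+=[0.0820 -0.0374; -0.0374 0.2819]
step 3: x^-=[-0.6747, 1.8342]  P^-=[0.2683 -0.1137; -0.1137 0.5571]  S=[0.3600 -0.0759; -0.0759 1.1271]  K=[0.6951 -0.0731; -0.0402 0.4997]  nu=[-0.7771, -3.8882]  x^+=[-0.9305, -0.0774]  P^+=[0.0806 -0.0359; -0.0359 0.2721]
step 4: x^-=[-0.9553, 0.1350]  P^-=[0.2661 -0.1105; -0.1105 0.5485]  S=[0.3584 -0.0734; -0.0734 1.1179]  K=[0.6937 -0.0723; -0.0382 0.4961]  nu=[-1.9695, -2.8115]  x^+=[-2.1183, -1.1844]  P^+=[0.0804 -0.0354; -0.0354 0.2701]

innov = [-1.9695, -2.8115]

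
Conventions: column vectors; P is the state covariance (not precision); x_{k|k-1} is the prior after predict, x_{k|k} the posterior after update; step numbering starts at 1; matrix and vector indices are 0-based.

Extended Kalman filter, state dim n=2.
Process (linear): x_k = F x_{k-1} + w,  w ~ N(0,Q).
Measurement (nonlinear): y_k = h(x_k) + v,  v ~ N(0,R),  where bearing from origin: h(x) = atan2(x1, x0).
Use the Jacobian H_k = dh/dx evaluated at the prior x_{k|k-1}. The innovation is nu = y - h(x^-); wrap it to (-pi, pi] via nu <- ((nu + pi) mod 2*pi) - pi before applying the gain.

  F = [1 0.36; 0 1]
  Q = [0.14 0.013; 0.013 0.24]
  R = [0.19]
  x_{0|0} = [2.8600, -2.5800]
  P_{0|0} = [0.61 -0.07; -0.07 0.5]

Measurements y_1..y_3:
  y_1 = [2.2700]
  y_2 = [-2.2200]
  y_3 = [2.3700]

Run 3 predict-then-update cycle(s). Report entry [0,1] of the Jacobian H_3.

step 1: x^-=[1.9312, -2.5800]  P^-=[0.7644 0.1230; 0.1230 0.7400]  H_jac=[0.2484 0.1859]  S=[0.2741]  K=[0.7762; 0.6134]  nu=[-3.0849]  x^+=[-0.4632, -4.4724]  P^+=[0.5993 -0.0075; -0.0075 0.6368]
step 2: x^-=[-2.0733, -4.4724]  P^-=[0.8164 0.2348; 0.2348 0.8768]  H_jac=[0.1840 -0.0853]  S=[0.2167]  K=[0.6010; -0.1459]  nu=[-0.2151]  x^+=[-2.2026, -4.4410]  P^+=[0.7381 0.2537; 0.2537 0.8722]
step 3: x^-=[-3.8013, -4.4410]  P^-=[1.1739 0.5808; 0.5808 1.1122]  H_jac=[0.1300 -0.1112]  S=[0.2068]  K=[0.4253; -0.2333]  nu=[-1.6344]  x^+=[-4.4965, -4.0597]  P^+=[1.1365 0.6013; 0.6013 1.1010]

H_jac[0,1] = -0.1112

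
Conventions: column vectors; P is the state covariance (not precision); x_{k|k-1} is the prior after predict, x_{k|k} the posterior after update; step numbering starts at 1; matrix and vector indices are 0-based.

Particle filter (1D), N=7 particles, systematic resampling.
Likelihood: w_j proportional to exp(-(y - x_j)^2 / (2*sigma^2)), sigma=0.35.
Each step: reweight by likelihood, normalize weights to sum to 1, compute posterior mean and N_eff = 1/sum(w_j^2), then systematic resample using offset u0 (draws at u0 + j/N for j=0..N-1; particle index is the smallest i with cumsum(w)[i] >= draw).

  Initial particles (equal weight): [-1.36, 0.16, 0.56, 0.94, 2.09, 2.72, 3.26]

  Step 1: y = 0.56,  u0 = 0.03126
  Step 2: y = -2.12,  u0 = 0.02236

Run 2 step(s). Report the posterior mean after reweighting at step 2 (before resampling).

step 1: w=[0.0000, 0.2508, 0.4819, 0.2673, 0.0000, 0.0000, 0.0000]  mean=0.5613  Neff=2.7281  idx=[1, 1, 2, 2, 2, 3, 3]
step 2: w=[0.4998, 0.4998, 0.0002, 0.0002, 0.0002, 0.0000, 0.0000]  mean=0.1602  Neff=2.0018  idx=[0, 0, 0, 0, 1, 1, 1]

post_mean = 0.1602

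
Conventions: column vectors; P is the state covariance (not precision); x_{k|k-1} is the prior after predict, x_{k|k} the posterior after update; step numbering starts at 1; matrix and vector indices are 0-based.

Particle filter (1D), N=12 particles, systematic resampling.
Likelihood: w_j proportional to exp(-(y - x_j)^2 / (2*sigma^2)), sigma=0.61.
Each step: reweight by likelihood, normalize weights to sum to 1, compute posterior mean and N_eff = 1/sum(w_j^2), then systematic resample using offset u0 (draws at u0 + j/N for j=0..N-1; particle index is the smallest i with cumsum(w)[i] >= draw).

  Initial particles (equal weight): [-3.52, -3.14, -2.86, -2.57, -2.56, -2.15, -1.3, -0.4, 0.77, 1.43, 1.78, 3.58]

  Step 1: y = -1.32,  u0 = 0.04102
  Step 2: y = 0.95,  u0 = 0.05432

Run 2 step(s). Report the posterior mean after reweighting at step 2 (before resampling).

step 1: w=[0.0007, 0.0058, 0.0204, 0.0606, 0.0626, 0.1959, 0.4941, 0.1585, 0.0014, 0.0000, 0.0000, 0.0000]  mean=-1.5208  Neff=3.1681  idx=[3, 4, 5, 5, 6, 6, 6, 6, 6, 6, 7, 7]
step 2: w=[0.0000, 0.0000, 0.0000, 0.0000, 0.0062, 0.0062, 0.0062, 0.0062, 0.0062, 0.0062, 0.4814, 0.4814]  mean=-0.4335  Neff=2.1563  idx=[10, 10, 10, 10, 10, 10, 11, 11, 11, 11, 11, 11]

post_mean = -0.4335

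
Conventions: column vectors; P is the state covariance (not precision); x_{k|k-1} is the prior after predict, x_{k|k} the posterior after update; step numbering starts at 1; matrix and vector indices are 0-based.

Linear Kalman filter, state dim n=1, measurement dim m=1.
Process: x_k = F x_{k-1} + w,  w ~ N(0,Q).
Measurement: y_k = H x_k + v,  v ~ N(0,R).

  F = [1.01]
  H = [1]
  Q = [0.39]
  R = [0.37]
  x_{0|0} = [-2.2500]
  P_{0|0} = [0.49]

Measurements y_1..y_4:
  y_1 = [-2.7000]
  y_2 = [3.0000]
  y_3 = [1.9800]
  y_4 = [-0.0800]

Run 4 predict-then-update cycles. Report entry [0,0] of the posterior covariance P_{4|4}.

P_post[0,0] = 0.2328

step 1: x^-=[-2.2725]  P^-=[0.8898]  S=[1.2598]  K=[0.7063]  nu=[-0.4275]  x^+=[-2.5744]  P^+=[0.2613]
step 2: x^-=[-2.6002]  P^-=[0.6566]  S=[1.0266]  K=[0.6396]  nu=[5.6002]  x^+=[0.9816]  P^+=[0.2366]
step 3: x^-=[0.9914]  P^-=[0.6314]  S=[1.0014]  K=[0.6305]  nu=[0.9886]  x^+=[1.6147]  P^+=[0.2333]
step 4: x^-=[1.6309]  P^-=[0.6280]  S=[0.9980]  K=[0.6293]  nu=[-1.7109]  x^+=[0.5543]  P^+=[0.2328]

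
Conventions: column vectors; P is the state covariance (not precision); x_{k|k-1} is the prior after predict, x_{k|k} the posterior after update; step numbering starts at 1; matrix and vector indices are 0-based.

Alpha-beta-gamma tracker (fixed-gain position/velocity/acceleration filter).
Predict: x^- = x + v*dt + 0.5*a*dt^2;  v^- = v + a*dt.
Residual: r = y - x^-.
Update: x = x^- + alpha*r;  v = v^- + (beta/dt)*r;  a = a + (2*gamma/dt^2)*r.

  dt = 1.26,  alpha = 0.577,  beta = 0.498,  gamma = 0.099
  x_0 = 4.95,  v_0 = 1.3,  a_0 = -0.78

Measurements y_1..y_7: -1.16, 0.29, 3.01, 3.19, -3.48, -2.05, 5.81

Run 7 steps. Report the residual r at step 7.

step 1: x_pred=5.9688  r=-7.1288  x^+=1.8555  v^+=-2.5004  a^+=-1.6691
step 2: x_pred=-2.6199  r=2.9099  x^+=-0.9409  v^+=-3.4533  a^+=-1.3062
step 3: x_pred=-6.3289  r=9.3389  x^+=-0.9404  v^+=-1.4080  a^+=-0.1415
step 4: x_pred=-2.8267  r=6.0167  x^+=0.6449  v^+=0.7918  a^+=0.6089
step 5: x_pred=2.1260  r=-5.6060  x^+=-1.1087  v^+=-0.6566  a^+=-0.0902
step 6: x_pred=-2.0076  r=-0.0424  x^+=-2.0321  v^+=-0.7871  a^+=-0.0955
step 7: x_pred=-3.0996  r=8.9096  x^+=2.0412  v^+=2.6140  a^+=1.0157

resid = 8.9096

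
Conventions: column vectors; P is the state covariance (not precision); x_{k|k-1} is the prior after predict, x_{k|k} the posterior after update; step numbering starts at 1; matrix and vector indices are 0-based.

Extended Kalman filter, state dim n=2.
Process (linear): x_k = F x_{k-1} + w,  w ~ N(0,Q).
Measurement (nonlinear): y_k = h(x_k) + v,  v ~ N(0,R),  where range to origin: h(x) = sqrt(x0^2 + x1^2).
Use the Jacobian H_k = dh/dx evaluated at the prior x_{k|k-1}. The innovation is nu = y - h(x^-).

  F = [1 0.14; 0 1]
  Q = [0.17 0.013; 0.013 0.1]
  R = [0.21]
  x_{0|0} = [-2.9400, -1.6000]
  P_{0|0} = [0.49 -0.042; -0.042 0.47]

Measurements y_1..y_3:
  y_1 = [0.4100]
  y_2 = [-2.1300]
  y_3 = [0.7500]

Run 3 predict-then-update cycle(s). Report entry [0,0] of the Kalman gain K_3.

step 1: x^-=[-3.1640, -1.6000]  P^-=[0.6575 0.0368; 0.0368 0.5700]  H_jac=[-0.8924 -0.4513]  S=[0.8793]  K=[-0.6861; -0.3299]  nu=[-3.1355]  x^+=[-1.0126, -0.5656]  P^+=[0.2435 -0.1622; -0.1622 0.4743]
step 2: x^-=[-1.0918, -0.5656]  P^-=[0.3774 -0.0828; -0.0828 0.5743]  H_jac=[-0.8879 -0.4600]  S=[0.5614]  K=[-0.5290; -0.3396]  nu=[-3.3596]  x^+=[0.6855, 0.5753]  P^+=[0.2203 -0.1837; -0.1837 0.5096]
step 3: x^-=[0.7660, 0.5753]  P^-=[0.3488 -0.0993; -0.0993 0.6096]  H_jac=[0.7996 0.6005]  S=[0.5575]  K=[0.3933; 0.5142]  nu=[-0.2080]  x^+=[0.6842, 0.4684]  P^+=[0.2626 -0.2121; -0.2121 0.4622]

K[0,0] = 0.3933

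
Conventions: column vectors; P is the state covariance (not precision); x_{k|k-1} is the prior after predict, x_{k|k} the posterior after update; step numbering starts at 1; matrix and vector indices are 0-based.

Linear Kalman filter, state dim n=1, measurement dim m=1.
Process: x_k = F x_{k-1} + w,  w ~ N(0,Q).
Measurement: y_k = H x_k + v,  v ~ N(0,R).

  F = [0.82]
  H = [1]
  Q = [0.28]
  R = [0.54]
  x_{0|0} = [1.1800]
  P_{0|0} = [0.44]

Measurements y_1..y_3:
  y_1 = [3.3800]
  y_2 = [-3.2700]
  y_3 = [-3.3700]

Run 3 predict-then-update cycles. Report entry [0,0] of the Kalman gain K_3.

K[0,0] = 0.4537

step 1: x^-=[0.9676]  P^-=[0.5759]  S=[1.1159]  K=[0.5161]  nu=[2.4124]  x^+=[2.2126]  P^+=[0.2787]
step 2: x^-=[1.8143]  P^-=[0.4674]  S=[1.0074]  K=[0.4640]  nu=[-5.0843]  x^+=[-0.5446]  P^+=[0.2505]
step 3: x^-=[-0.4466]  P^-=[0.4485]  S=[0.9885]  K=[0.4537]  nu=[-2.9234]  x^+=[-1.7729]  P^+=[0.2450]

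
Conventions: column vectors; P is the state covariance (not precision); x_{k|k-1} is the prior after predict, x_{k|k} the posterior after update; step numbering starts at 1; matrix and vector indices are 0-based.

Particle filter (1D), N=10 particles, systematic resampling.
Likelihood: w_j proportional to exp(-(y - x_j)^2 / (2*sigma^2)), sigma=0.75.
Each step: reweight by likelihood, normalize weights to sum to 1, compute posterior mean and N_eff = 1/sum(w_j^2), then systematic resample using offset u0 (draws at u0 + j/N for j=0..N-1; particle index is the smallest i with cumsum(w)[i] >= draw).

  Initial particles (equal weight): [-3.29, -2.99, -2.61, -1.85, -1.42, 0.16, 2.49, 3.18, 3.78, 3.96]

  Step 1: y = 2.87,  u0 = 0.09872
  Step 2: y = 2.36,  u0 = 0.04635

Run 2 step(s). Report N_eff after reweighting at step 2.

step 1: w=[0.0000, 0.0000, 0.0000, 0.0000, 0.0000, 0.0006, 0.3349, 0.3496, 0.1824, 0.1325]  mean=3.1600  Neff=3.5057  idx=[6, 6, 6, 7, 7, 7, 8, 8, 9, 9]
step 2: w=[0.1915, 0.1915, 0.1915, 0.1069, 0.1069, 0.1069, 0.0324, 0.0324, 0.0200, 0.0200]  mean=2.8536  Neff=6.7928  idx=[0, 0, 1, 1, 2, 2, 3, 4, 5, 7]

N_eff = 6.7928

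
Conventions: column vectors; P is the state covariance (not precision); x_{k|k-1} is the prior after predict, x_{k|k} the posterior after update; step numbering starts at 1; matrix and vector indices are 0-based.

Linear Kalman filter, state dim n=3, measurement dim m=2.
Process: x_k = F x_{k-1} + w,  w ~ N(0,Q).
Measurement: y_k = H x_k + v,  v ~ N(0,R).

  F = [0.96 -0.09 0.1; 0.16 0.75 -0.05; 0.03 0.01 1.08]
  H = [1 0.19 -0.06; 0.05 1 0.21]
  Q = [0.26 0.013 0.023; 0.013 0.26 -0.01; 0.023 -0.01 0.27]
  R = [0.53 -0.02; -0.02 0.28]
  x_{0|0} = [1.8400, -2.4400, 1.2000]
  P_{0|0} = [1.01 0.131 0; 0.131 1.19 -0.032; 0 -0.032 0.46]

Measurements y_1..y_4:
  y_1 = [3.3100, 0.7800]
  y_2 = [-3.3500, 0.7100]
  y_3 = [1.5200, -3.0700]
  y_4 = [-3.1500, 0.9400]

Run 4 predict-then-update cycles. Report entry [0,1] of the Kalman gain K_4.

step 1: x^-=[2.1060, -1.5956, 1.3268]  P^-=[1.1830 0.1754 0.1047; 0.1754 0.9902 -0.0438; 0.1047 -0.0438 0.8070]  S=[1.8067 0.4167; 0.4167 1.3101]  K=[0.6740 -0.0186; 0.0307 0.7458; 0.0038 0.0987]  nu=[1.5868, 1.9917]  x^+=[3.1385, -0.0617, 1.5294]  P^+=[0.3722 -0.0530 0.0748; -0.0530 0.2409 -0.1429; 0.0748 -0.1429 0.7939]
step 2: x^-=[3.1714, 0.3794, 1.7452]  P^-=[0.6390 -0.0012 0.2104; -0.0012 0.4038 -0.1534; 0.2104 -0.1534 1.1980]  S=[1.1656 0.1190; 0.1190 0.6781]  K=[0.5355 0.0165; 0.0171 0.5449; 0.0789 0.1465]  nu=[-6.4888, -0.1945]  x^+=[-0.3062, 0.1628, 1.2050]  P^+=[0.3025 -0.0527 0.1500; -0.0527 0.1999 -0.2145; 0.1500 -0.2145 1.1735]
step 3: x^-=[-0.1881, 0.0129, 1.2938]  P^-=[0.5939 -0.0190 0.3346; -0.0190 0.3842 -0.2196; 0.3346 -0.2196 1.6441]  S=[1.1013 0.1165; 0.1165 0.6510]  K=[0.5143 0.0324; 0.0064 0.5166; 0.1561 0.1907]  nu=[1.7833, -3.3451]  x^+=[0.6208, -1.7040, 0.9342]  P^+=[0.2980 -0.0644 0.2301; -0.0644 0.2096 -0.2944; 0.2301 -0.2944 1.5866]
step 4: x^-=[0.8427, -1.2254, 1.0105]  P^-=[0.6128 -0.0395 0.4699; -0.0395 0.3924 -0.2931; 0.4699 -0.2931 2.1295]  S=[1.0999 0.1216; 0.1216 0.6507]  K=[0.5202 0.0407; -0.0082 0.5070; 0.2351 0.2289]  nu=[-3.6993, 1.9110]  x^+=[-1.0037, -0.2260, 0.5784]  P^+=[0.3090 -0.0803 0.3137; -0.0803 0.2261 -0.3808; 0.3137 -0.3808 2.0215]

K[0,1] = 0.0407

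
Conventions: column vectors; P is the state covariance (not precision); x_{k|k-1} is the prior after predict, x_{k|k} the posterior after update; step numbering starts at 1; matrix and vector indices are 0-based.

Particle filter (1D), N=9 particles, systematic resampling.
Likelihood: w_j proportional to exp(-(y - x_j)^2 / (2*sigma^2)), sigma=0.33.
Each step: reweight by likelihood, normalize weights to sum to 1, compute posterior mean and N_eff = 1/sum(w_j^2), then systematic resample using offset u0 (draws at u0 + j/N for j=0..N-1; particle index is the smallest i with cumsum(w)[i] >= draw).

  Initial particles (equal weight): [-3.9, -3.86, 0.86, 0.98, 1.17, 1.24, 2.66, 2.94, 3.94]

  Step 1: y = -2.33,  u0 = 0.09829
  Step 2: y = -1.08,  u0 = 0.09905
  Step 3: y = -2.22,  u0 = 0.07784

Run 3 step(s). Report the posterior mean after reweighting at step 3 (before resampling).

post_mean = -3.8625

step 1: w=[0.3614, 0.6386, 0.0000, 0.0000, 0.0000, 0.0000, 0.0000, 0.0000, 0.0000]  mean=-3.8745  Neff=1.8573  idx=[0, 0, 0, 1, 1, 1, 1, 1, 1]
step 2: w=[0.0506, 0.0506, 0.0506, 0.1414, 0.1414, 0.1414, 0.1414, 0.1414, 0.1414]  mean=-3.8661  Neff=7.8362  idx=[1, 3, 4, 4, 5, 6, 7, 8, 8]
step 3: w=[0.0636, 0.1170, 0.1170, 0.1170, 0.1170, 0.1170, 0.1170, 0.1170, 0.1170]  mean=-3.8625  Neff=8.7990  idx=[1, 2, 3, 3, 4, 5, 6, 7, 8]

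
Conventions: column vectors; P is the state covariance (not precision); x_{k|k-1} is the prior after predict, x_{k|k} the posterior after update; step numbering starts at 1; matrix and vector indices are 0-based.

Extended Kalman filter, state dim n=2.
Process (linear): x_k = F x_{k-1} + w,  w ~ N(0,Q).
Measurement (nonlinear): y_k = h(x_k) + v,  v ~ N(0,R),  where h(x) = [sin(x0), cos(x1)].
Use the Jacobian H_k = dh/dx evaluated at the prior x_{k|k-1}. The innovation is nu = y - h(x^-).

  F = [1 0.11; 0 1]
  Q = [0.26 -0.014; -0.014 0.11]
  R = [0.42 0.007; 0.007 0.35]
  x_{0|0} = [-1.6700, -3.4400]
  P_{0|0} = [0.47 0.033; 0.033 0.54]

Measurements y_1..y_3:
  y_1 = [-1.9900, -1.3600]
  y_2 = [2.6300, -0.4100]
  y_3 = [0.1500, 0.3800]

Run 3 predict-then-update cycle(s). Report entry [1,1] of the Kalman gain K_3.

step 1: x^-=[-2.0484, -3.4400]  P^-=[0.7438 0.0784; 0.0784 0.6500]  H_jac=[-0.4597 0.0000; 0.0000 -0.2940]  S=[0.5771 0.0176; 0.0176 0.4062]  K=[-0.5914 -0.0311; -0.0482 -0.4684]  nu=[-1.1019, -0.4042]  x^+=[-1.3841, -3.1976]  P^+=[0.5409 0.0511; 0.0511 0.5588]
step 2: x^-=[-1.7359, -3.1976]  P^-=[0.8189 0.0986; 0.0986 0.6688]  H_jac=[-0.1643 0.0000; 0.0000 -0.0560]  S=[0.4421 0.0079; 0.0079 0.3521]  K=[-0.3042 -0.0088; -0.0348 -0.1056]  nu=[3.6164, 0.5884]  x^+=[-2.8412, -3.3854]  P^+=[0.7779 0.0933; 0.0933 0.6642]
step 3: x^-=[-3.2136, -3.3854]  P^-=[1.0665 0.1524; 0.1524 0.7742]  H_jac=[-0.9974 0.0000; 0.0000 -0.2414]  S=[1.4810 0.0437; 0.0437 0.3951]  K=[-0.7179 -0.0137; -0.0890 -0.4632]  nu=[0.0781, 1.3504]  x^+=[-3.2882, -4.0179]  P^+=[0.3024 0.0407; 0.0407 0.6741]

K[1,1] = -0.4632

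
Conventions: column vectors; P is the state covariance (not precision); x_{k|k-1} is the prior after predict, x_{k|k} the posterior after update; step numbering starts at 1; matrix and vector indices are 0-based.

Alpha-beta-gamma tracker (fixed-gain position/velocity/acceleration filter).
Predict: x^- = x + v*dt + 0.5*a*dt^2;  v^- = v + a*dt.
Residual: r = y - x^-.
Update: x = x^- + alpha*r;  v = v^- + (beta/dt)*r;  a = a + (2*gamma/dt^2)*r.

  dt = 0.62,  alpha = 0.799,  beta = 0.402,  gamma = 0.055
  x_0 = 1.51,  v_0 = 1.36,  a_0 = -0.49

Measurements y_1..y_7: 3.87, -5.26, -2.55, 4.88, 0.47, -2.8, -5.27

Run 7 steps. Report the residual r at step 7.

step 1: x_pred=2.2590  r=1.6110  x^+=3.5462  v^+=2.1007  a^+=-0.0290
step 2: x_pred=4.8431  r=-10.1031  x^+=-3.2293  v^+=-4.4679  a^+=-2.9201
step 3: x_pred=-6.5607  r=4.0107  x^+=-3.3561  v^+=-3.6780  a^+=-1.7724
step 4: x_pred=-5.9771  r=10.8571  x^+=2.6977  v^+=2.2628  a^+=1.3345
step 5: x_pred=4.3571  r=-3.8871  x^+=1.2513  v^+=0.5698  a^+=0.2221
step 6: x_pred=1.6473  r=-4.4473  x^+=-1.9061  v^+=-2.1760  a^+=-1.0505
step 7: x_pred=-3.4572  r=-1.8128  x^+=-4.9056  v^+=-4.0028  a^+=-1.5693

resid = -1.8128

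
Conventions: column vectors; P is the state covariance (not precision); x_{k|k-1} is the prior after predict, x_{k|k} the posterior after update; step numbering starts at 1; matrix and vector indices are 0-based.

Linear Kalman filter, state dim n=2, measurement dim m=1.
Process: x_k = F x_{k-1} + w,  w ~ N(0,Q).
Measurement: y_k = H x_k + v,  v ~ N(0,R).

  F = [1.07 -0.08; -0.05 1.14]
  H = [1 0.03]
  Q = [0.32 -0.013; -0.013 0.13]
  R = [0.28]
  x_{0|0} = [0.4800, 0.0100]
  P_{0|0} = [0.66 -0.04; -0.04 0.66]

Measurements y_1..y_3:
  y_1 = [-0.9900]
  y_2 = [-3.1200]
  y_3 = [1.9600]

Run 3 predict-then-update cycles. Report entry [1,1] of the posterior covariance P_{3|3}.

P_post[1,1] = 1.8998

step 1: x^-=[0.5128, -0.0126]  P^-=[1.0867 -0.1575; -0.1575 0.9939]  S=[1.3582]  K=[0.7967; -0.0940]  nu=[-1.5024]  x^+=[-0.6841, 0.1286]  P^+=[0.2247 -0.0558; -0.0558 0.9820]
step 2: x^-=[-0.7423, 0.1808]  P^-=[0.5931 -0.1828; -0.1828 1.4131]  S=[0.8634]  K=[0.6806; -0.1627]  nu=[-2.3831]  x^+=[-2.3642, 0.5684]  P^+=[0.1932 -0.0872; -0.0872 1.3902]
step 3: x^-=[-2.5752, 0.7662]  P^-=[0.5650 -0.2569; -0.2569 1.9472]  S=[0.8313]  K=[0.6704; -0.2387]  nu=[4.5122]  x^+=[0.4496, -0.3111]  P^+=[0.1914 -0.1238; -0.1238 1.8998]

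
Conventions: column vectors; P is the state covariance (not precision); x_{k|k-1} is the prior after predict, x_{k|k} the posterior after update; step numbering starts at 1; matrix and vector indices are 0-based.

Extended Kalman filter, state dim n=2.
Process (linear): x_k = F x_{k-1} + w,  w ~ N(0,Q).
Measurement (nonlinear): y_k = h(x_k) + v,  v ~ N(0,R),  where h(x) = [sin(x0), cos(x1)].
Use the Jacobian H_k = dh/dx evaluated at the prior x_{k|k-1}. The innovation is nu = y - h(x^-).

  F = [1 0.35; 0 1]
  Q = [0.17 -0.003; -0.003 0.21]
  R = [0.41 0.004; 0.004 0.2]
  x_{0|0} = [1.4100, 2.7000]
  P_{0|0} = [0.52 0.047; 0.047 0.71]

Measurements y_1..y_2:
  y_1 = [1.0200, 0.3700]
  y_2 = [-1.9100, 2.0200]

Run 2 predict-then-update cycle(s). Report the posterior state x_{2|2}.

step 1: x^-=[2.3550, 2.7000]  P^-=[0.8099 0.2925; 0.2925 0.9200]  H_jac=[-0.7063 0.0000; 0.0000 -0.4274]  S=[0.8140 0.0923; 0.0923 0.3680]  K=[-0.6836 -0.1682; -0.1365 -1.0341]  nu=[0.3120, 1.2741]  x^+=[1.9273, 1.3399]  P^+=[0.3978 0.0851; 0.0851 0.4852]
step 2: x^-=[2.3963, 1.3399]  P^-=[0.6868 0.2519; 0.2519 0.6952]  H_jac=[-0.7349 0.0000; 0.0000 -0.9735]  S=[0.7809 0.1842; 0.1842 0.8588]  K=[-0.6098 -0.1548; -0.0539 -0.7765]  nu=[-2.5882, 1.7911]  x^+=[3.6975, 0.0887]  P^+=[0.3411 0.0343; 0.0343 0.1597]

x_post = [3.6975, 0.0887]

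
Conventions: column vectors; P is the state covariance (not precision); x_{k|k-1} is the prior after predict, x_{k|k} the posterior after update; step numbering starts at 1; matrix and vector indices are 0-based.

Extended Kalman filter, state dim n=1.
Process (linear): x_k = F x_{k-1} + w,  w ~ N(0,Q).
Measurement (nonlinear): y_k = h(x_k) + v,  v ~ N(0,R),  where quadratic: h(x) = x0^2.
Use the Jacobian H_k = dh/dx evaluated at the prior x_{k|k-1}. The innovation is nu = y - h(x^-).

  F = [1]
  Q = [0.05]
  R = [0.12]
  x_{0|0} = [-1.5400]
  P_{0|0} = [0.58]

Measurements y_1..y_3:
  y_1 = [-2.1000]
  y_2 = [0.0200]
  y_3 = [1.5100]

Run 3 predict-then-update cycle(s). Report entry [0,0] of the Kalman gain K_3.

step 1: x^-=[-1.5400]  P^-=[0.6300]  H_jac=[-3.0800]  S=[6.0964]  K=[-0.3183]  nu=[-4.4716]  x^+=[-0.1168]  P^+=[0.0124]
step 2: x^-=[-0.1168]  P^-=[0.0624]  H_jac=[-0.2335]  S=[0.1234]  K=[-0.1181]  nu=[0.0064]  x^+=[-0.1175]  P^+=[0.0607]
step 3: x^-=[-0.1175]  P^-=[0.1107]  H_jac=[-0.2350]  S=[0.1261]  K=[-0.2063]  nu=[1.4962]  x^+=[-0.4261]  P^+=[0.1053]

K[0,0] = -0.2063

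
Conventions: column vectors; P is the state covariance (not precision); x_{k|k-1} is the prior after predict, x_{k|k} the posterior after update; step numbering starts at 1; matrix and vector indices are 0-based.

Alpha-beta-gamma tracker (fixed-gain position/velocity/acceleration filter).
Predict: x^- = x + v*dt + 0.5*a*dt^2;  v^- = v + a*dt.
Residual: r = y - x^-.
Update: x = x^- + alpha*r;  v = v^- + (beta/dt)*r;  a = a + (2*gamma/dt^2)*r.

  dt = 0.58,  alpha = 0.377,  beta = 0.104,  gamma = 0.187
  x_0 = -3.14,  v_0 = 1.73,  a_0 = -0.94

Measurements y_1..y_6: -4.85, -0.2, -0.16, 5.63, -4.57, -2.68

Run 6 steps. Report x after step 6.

x_post = 2.2525

step 1: x_pred=-2.2947  r=-2.5553  x^+=-3.2581  v^+=0.7266  a^+=-3.7809
step 2: x_pred=-3.4726  r=3.2726  x^+=-2.2388  v^+=-0.8795  a^+=-0.1426
step 3: x_pred=-2.7729  r=2.6129  x^+=-1.7878  v^+=-0.4937  a^+=2.7624
step 4: x_pred=-1.6095  r=7.2395  x^+=1.1198  v^+=2.4066  a^+=10.8111
step 5: x_pred=4.3341  r=-8.9041  x^+=0.9772  v^+=7.0805  a^+=0.9118
step 6: x_pred=5.2373  r=-7.9173  x^+=2.2525  v^+=6.1897  a^+=-7.8904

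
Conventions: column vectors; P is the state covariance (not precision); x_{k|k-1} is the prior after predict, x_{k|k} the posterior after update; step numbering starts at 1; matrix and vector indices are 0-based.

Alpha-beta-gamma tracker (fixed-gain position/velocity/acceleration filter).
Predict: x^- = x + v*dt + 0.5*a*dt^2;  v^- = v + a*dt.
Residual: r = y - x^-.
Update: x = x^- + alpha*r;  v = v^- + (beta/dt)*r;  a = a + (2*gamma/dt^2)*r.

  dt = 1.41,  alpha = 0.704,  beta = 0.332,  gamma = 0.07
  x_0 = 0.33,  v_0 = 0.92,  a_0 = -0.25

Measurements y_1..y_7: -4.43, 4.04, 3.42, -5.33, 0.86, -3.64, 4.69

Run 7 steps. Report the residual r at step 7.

step 1: x_pred=1.3787  r=-5.8087  x^+=-2.7106  v^+=-0.8002  a^+=-0.6590
step 2: x_pred=-4.4941  r=8.5341  x^+=1.5139  v^+=0.2800  a^+=-0.0581
step 3: x_pred=1.8509  r=1.5691  x^+=2.9556  v^+=0.5675  a^+=0.0524
step 4: x_pred=3.8079  r=-9.1379  x^+=-2.6252  v^+=-1.5102  a^+=-0.5911
step 5: x_pred=-5.3421  r=6.2021  x^+=-0.9758  v^+=-0.8832  a^+=-0.1543
step 6: x_pred=-2.3746  r=-1.2654  x^+=-3.2654  v^+=-1.3988  a^+=-0.2434
step 7: x_pred=-5.4797  r=10.1697  x^+=1.6798  v^+=0.6525  a^+=0.4727

resid = 10.1697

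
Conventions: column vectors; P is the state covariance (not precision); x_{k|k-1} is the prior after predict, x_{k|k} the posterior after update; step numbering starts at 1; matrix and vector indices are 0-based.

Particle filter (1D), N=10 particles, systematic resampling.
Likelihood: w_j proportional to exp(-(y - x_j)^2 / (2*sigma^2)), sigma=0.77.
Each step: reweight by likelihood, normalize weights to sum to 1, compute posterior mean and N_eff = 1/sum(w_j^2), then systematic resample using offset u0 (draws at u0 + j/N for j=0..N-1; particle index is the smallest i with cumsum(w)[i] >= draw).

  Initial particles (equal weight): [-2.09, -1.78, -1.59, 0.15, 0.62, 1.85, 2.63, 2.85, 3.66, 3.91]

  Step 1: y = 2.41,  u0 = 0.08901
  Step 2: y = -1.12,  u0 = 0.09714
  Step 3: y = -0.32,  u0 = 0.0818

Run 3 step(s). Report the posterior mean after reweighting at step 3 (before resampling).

step 1: w=[0.0000, 0.0000, 0.0000, 0.0044, 0.0218, 0.2496, 0.3122, 0.2762, 0.0871, 0.0488]  mean=2.5935  Neff=4.0569  idx=[5, 5, 6, 6, 6, 7, 7, 7, 8, 9]
step 2: w=[0.4891, 0.4891, 0.0059, 0.0059, 0.0059, 0.0014, 0.0014, 0.0014, 0.0000, 0.0000]  mean=1.8680  Neff=2.0900  idx=[0, 0, 0, 0, 1, 1, 1, 1, 1, 5]
step 3: w=[0.1110, 0.1110, 0.1110, 0.1110, 0.1110, 0.1110, 0.1110, 0.1110, 0.1110, 0.0012]  mean=1.8512  Neff=9.0220  idx=[0, 1, 2, 3, 4, 5, 6, 7, 7, 8]

post_mean = 1.8512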